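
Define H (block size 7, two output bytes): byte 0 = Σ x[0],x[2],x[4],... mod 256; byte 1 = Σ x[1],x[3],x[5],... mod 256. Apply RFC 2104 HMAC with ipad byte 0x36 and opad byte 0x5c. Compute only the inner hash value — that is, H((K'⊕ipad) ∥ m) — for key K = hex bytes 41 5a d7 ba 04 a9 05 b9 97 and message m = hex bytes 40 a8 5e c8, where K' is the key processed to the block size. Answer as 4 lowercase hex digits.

a04a

Key hex bytes 41 5a d7 ba 04 a9 05 b9 97 is 9 bytes > B = 7, so hash it first: H(key) = b8 76, then zero-pad to 7 bytes: K' = b8 76 00 00 00 00 00.
K' ⊕ ipad = 8e 40 36 36 36 36 36.
Inner input = 8e 40 36 36 36 36 36 ∥ 40 a8 5e c8.
Inner hash: even-index sum = 672 mod 256 = 160; odd-index sum = 330 mod 256 = 74 → a0 4a.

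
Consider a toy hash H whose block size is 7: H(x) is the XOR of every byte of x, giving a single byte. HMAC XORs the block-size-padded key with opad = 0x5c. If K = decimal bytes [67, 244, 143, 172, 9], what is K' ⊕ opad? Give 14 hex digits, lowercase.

1fa8d3f0555c5c

Key decimal bytes [67, 244, 143, 172, 9] = 43 f4 8f ac 09 is 5 bytes ≤ B = 7; zero-pad to 7 bytes: K' = 43 f4 8f ac 09 00 00.
XOR each byte with 0x5c: 43⊕5c=1f, f4⊕5c=a8, 8f⊕5c=d3, ac⊕5c=f0, 09⊕5c=55, 00⊕5c=5c, 00⊕5c=5c.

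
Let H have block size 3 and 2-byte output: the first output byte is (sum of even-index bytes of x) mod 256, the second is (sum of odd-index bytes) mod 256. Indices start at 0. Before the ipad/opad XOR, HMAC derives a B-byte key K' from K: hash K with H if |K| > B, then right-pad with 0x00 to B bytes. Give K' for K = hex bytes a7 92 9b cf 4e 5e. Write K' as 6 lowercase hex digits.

|K| = 6 > B = 3, so first hash the key.
H(K): even-index sum = 400 mod 256 = 144; odd-index sum = 447 mod 256 = 191 → 90 bf.
Zero-pad H(K) = 90 bf to 3 bytes: K' = 90 bf 00.

90bf00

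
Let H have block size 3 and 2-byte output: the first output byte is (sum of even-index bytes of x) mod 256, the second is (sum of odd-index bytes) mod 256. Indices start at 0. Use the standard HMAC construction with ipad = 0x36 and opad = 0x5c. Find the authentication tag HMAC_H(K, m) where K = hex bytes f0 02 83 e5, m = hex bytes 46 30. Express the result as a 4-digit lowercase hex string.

a266

Key hex bytes f0 02 83 e5 is 4 bytes > B = 3, so hash it first: H(key) = 73 e7, then zero-pad to 3 bytes: K' = 73 e7 00.
K' ⊕ ipad = 45 d1 36.  K' ⊕ opad = 2f bb 5c.
Inner input = (K'⊕ipad) ∥ m = 45 d1 36 ∥ 46 30.
Inner hash: even-index sum = 171 mod 256 = 171; odd-index sum = 279 mod 256 = 23 → ab 17.
Outer input = (K'⊕opad) ∥ inner = 2f bb 5c ∥ ab 17.
Outer hash (tag): even-index sum = 162 mod 256 = 162; odd-index sum = 358 mod 256 = 102 → a2 66.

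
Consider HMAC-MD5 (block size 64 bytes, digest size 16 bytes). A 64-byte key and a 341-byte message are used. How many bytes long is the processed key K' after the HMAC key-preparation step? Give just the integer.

Key is 64 ≤ 64 bytes, zero-padded: |K'| = 64.

64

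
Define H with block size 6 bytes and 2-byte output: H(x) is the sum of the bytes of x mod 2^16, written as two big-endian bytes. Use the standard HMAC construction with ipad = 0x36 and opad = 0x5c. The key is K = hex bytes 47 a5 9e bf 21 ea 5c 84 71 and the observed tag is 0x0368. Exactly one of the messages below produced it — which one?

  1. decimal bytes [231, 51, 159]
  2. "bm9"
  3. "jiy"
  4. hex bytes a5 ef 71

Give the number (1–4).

2

Key hex bytes 47 a5 9e bf 21 ea 5c 84 71 is 9 bytes > B = 6, so hash it first: H(key) = 04 a5, then zero-pad to 6 bytes: K' = 04 a5 00 00 00 00.
K' ⊕ ipad = 32 93 36 36 36 36; K' ⊕ opad = 58 f9 5c 5c 5c 5c.
m1: inner = H(32 93 36 36 36 36 e7 33 9f) = 03 56; tag = H(58 f9 5c 5c 5c 5c 03 56) = 031a
m2: inner = H(32 93 36 36 36 36 62 6d 39) = 02 a5; tag = H(58 f9 5c 5c 5c 5c 02 a5) = 0368 ← matches
m3: inner = H(32 93 36 36 36 36 6a 69 79) = 02 e9; tag = H(58 f9 5c 5c 5c 5c 02 e9) = 03ac
m4: inner = H(32 93 36 36 36 36 a5 ef 71) = 03 a2; tag = H(58 f9 5c 5c 5c 5c 03 a2) = 0366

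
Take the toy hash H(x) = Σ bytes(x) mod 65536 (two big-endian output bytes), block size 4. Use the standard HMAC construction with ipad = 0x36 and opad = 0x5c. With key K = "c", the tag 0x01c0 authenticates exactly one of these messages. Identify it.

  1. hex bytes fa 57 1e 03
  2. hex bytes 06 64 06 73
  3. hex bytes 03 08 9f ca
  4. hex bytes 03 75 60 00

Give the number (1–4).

3

Key "c" = 63 is 1 byte ≤ B = 4; zero-pad to 4 bytes: K' = 63 00 00 00.
K' ⊕ ipad = 55 36 36 36; K' ⊕ opad = 3f 5c 5c 5c.
m1: inner = H(55 36 36 36 fa 57 1e 03) = 02 69; tag = H(3f 5c 5c 5c 02 69) = 01be
m2: inner = H(55 36 36 36 06 64 06 73) = 01 da; tag = H(3f 5c 5c 5c 01 da) = 022e
m3: inner = H(55 36 36 36 03 08 9f ca) = 02 6b; tag = H(3f 5c 5c 5c 02 6b) = 01c0 ← matches
m4: inner = H(55 36 36 36 03 75 60 00) = 01 cf; tag = H(3f 5c 5c 5c 01 cf) = 0223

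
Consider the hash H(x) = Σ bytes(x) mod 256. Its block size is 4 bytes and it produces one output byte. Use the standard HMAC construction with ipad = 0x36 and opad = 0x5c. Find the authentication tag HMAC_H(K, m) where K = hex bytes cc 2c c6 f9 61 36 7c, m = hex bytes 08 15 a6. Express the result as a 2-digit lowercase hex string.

Key hex bytes cc 2c c6 f9 61 36 7c is 7 bytes > B = 4, so hash it first: H(key) = ca, then zero-pad to 4 bytes: K' = ca 00 00 00.
K' ⊕ ipad = fc 36 36 36.  K' ⊕ opad = 96 5c 5c 5c.
Inner input = (K'⊕ipad) ∥ m = fc 36 36 36 ∥ 08 15 a6.
Inner hash: sum = 252+54+54+54+8+21+166 = 609; mod 256 = 97 → 61.
Outer input = (K'⊕opad) ∥ inner = 96 5c 5c 5c ∥ 61.
Outer hash (tag): sum = 150+92+92+92+97 = 523; mod 256 = 11 → 0b.

0b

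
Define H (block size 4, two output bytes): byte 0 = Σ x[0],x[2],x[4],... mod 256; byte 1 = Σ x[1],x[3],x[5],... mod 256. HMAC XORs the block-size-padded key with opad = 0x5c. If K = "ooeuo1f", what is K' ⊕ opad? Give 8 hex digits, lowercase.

f5495c5c

Key "ooeuo1f" = 6f 6f 65 75 6f 31 66 is 7 bytes > B = 4, so hash it first: H(key) = a9 15, then zero-pad to 4 bytes: K' = a9 15 00 00.
XOR each byte with 0x5c: a9⊕5c=f5, 15⊕5c=49, 00⊕5c=5c, 00⊕5c=5c.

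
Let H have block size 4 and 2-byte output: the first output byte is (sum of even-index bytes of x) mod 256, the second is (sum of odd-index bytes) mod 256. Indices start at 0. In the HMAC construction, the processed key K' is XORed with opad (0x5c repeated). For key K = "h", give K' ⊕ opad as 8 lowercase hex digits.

Key "h" = 68 is 1 byte ≤ B = 4; zero-pad to 4 bytes: K' = 68 00 00 00.
XOR each byte with 0x5c: 68⊕5c=34, 00⊕5c=5c, 00⊕5c=5c, 00⊕5c=5c.

345c5c5c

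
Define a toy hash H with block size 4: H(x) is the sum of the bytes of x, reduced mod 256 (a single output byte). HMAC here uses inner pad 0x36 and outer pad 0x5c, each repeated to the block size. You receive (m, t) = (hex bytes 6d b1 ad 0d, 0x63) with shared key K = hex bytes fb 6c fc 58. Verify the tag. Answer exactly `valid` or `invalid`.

Key hex bytes fb 6c fc 58 is exactly B = 4 bytes: K' = fb 6c fc 58.
K' ⊕ ipad = cd 5a ca 6e; K' ⊕ opad = a7 30 a0 04.
Inner hash: sum = 205+90+202+110+109+177+173+13 = 1079; mod 256 = 55 → 37.
Outer hash (recomputed tag): sum = 167+48+160+4+55 = 434; mod 256 = 178 → b2.
Recomputed tag = b2; claimed = 63 → mismatch.

invalid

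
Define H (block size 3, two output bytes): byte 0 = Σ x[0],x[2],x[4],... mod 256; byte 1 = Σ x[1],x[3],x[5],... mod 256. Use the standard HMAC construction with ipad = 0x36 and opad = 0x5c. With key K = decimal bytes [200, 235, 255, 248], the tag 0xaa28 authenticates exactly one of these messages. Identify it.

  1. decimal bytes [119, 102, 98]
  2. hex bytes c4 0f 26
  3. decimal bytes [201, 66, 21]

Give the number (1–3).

Key decimal bytes [200, 235, 255, 248] = c8 eb ff f8 is 4 bytes > B = 3, so hash it first: H(key) = c7 e3, then zero-pad to 3 bytes: K' = c7 e3 00.
K' ⊕ ipad = f1 d5 36; K' ⊕ opad = 9b bf 5c.
m1: inner = H(f1 d5 36 77 66 62) = 8d ae; tag = H(9b bf 5c 8d ae) = a54c
m2: inner = H(f1 d5 36 c4 0f 26) = 36 bf; tag = H(9b bf 5c 36 bf) = b6f5
m3: inner = H(f1 d5 36 c9 42 15) = 69 b3; tag = H(9b bf 5c 69 b3) = aa28 ← matches

3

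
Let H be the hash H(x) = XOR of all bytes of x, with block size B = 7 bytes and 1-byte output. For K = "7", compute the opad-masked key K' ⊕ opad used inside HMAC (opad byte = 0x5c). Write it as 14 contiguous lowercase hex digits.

Key "7" = 37 is 1 byte ≤ B = 7; zero-pad to 7 bytes: K' = 37 00 00 00 00 00 00.
XOR each byte with 0x5c: 37⊕5c=6b, 00⊕5c=5c, 00⊕5c=5c, 00⊕5c=5c, 00⊕5c=5c, 00⊕5c=5c, 00⊕5c=5c.

6b5c5c5c5c5c5c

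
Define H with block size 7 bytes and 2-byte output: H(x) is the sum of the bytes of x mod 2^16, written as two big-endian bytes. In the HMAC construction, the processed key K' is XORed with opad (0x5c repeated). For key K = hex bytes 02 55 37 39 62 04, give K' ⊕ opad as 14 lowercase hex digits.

Key hex bytes 02 55 37 39 62 04 is 6 bytes ≤ B = 7; zero-pad to 7 bytes: K' = 02 55 37 39 62 04 00.
XOR each byte with 0x5c: 02⊕5c=5e, 55⊕5c=09, 37⊕5c=6b, 39⊕5c=65, 62⊕5c=3e, 04⊕5c=58, 00⊕5c=5c.

5e096b653e585c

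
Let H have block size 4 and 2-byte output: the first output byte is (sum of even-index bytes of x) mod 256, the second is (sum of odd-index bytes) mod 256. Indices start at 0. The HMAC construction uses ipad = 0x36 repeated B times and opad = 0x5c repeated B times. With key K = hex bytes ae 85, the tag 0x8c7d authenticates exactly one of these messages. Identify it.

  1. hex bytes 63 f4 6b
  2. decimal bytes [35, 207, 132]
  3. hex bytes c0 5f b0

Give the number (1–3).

Key hex bytes ae 85 is 2 bytes ≤ B = 4; zero-pad to 4 bytes: K' = ae 85 00 00.
K' ⊕ ipad = 98 b3 36 36; K' ⊕ opad = f2 d9 5c 5c.
m1: inner = H(98 b3 36 36 63 f4 6b) = 9c dd; tag = H(f2 d9 5c 5c 9c dd) = ea12
m2: inner = H(98 b3 36 36 23 cf 84) = 75 b8; tag = H(f2 d9 5c 5c 75 b8) = c3ed
m3: inner = H(98 b3 36 36 c0 5f b0) = 3e 48; tag = H(f2 d9 5c 5c 3e 48) = 8c7d ← matches

3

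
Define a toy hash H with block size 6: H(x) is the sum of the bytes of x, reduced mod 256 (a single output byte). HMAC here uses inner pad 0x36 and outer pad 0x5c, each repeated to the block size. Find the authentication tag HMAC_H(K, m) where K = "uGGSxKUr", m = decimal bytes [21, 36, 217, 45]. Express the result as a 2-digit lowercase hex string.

ab

Key "uGGSxKUr" = 75 47 47 53 78 4b 55 72 is 8 bytes > B = 6, so hash it first: H(key) = e0, then zero-pad to 6 bytes: K' = e0 00 00 00 00 00.
K' ⊕ ipad = d6 36 36 36 36 36.  K' ⊕ opad = bc 5c 5c 5c 5c 5c.
Inner input = (K'⊕ipad) ∥ m = d6 36 36 36 36 36 ∥ 15 24 d9 2d.
Inner hash: sum = 214+54+54+54+54+54+21+36+217+45 = 803; mod 256 = 35 → 23.
Outer input = (K'⊕opad) ∥ inner = bc 5c 5c 5c 5c 5c ∥ 23.
Outer hash (tag): sum = 188+92+92+92+92+92+35 = 683; mod 256 = 171 → ab.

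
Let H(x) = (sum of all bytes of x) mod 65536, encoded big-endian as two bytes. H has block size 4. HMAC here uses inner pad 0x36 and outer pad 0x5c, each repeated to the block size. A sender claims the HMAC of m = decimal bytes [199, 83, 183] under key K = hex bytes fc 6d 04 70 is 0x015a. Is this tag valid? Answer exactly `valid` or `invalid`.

invalid

Key hex bytes fc 6d 04 70 is exactly B = 4 bytes: K' = fc 6d 04 70.
K' ⊕ ipad = ca 5b 32 46; K' ⊕ opad = a0 31 58 2c.
Inner hash: sum = 202+91+50+70+199+83+183 = 878 → 03 6e.
Outer hash (recomputed tag): sum = 160+49+88+44+3+110 = 454 → 01 c6.
Recomputed tag = 01c6; claimed = 015a → mismatch.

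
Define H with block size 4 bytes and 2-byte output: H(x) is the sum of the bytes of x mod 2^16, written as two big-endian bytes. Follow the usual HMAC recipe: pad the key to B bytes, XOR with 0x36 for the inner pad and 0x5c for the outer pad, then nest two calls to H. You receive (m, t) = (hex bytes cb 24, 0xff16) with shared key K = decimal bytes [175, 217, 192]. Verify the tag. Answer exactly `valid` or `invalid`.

Key decimal bytes [175, 217, 192] = af d9 c0 is 3 bytes ≤ B = 4; zero-pad to 4 bytes: K' = af d9 c0 00.
K' ⊕ ipad = 99 ef f6 36; K' ⊕ opad = f3 85 9c 5c.
Inner hash: sum = 153+239+246+54+203+36 = 931 → 03 a3.
Outer hash (recomputed tag): sum = 243+133+156+92+3+163 = 790 → 03 16.
Recomputed tag = 0316; claimed = ff16 → mismatch.

invalid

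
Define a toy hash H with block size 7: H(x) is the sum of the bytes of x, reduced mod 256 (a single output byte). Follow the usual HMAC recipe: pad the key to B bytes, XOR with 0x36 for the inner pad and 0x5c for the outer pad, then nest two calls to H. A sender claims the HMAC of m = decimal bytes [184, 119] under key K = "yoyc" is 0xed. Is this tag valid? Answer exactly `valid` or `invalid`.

Key "yoyc" = 79 6f 79 63 is 4 bytes ≤ B = 7; zero-pad to 7 bytes: K' = 79 6f 79 63 00 00 00.
K' ⊕ ipad = 4f 59 4f 55 36 36 36; K' ⊕ opad = 25 33 25 3f 5c 5c 5c.
Inner hash: sum = 79+89+79+85+54+54+54+184+119 = 797; mod 256 = 29 → 1d.
Outer hash (recomputed tag): sum = 37+51+37+63+92+92+92+29 = 493; mod 256 = 237 → ed.
Recomputed tag = ed; claimed = ed → match.

valid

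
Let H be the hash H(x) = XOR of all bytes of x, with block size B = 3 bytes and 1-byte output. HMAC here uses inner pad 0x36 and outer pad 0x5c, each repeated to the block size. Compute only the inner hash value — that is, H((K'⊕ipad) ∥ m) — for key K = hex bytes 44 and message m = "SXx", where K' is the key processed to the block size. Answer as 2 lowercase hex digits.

Key hex bytes 44 is 1 byte ≤ B = 3; zero-pad to 3 bytes: K' = 44 00 00.
K' ⊕ ipad = 72 36 36.
Inner input = 72 36 36 ∥ 53 58 78.
Inner hash: XOR 72⊕36⊕36⊕53⊕58⊕78 = 01.

01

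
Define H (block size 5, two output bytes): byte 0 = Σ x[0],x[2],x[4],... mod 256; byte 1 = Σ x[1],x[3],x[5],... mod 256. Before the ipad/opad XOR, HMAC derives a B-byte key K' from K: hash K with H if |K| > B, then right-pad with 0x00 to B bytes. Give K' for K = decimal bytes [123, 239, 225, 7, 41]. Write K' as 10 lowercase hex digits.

Key decimal bytes [123, 239, 225, 7, 41] = 7b ef e1 07 29 is exactly B = 5 bytes: K' = 7b ef e1 07 29.

7befe10729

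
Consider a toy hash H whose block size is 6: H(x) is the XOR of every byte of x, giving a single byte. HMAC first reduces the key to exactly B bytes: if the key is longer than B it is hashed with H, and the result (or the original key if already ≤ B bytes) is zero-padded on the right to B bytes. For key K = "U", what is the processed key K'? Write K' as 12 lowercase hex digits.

Key "U" = 55 is 1 byte ≤ B = 6; zero-pad to 6 bytes: K' = 55 00 00 00 00 00.

550000000000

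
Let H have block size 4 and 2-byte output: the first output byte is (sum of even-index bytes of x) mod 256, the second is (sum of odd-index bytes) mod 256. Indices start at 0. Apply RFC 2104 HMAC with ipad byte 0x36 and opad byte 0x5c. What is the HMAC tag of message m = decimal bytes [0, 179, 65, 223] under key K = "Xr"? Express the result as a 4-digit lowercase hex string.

Key "Xr" = 58 72 is 2 bytes ≤ B = 4; zero-pad to 4 bytes: K' = 58 72 00 00.
K' ⊕ ipad = 6e 44 36 36.  K' ⊕ opad = 04 2e 5c 5c.
Inner input = (K'⊕ipad) ∥ m = 6e 44 36 36 ∥ 00 b3 41 df.
Inner hash: even-index sum = 229 mod 256 = 229; odd-index sum = 524 mod 256 = 12 → e5 0c.
Outer input = (K'⊕opad) ∥ inner = 04 2e 5c 5c ∥ e5 0c.
Outer hash (tag): even-index sum = 325 mod 256 = 69; odd-index sum = 150 mod 256 = 150 → 45 96.

4596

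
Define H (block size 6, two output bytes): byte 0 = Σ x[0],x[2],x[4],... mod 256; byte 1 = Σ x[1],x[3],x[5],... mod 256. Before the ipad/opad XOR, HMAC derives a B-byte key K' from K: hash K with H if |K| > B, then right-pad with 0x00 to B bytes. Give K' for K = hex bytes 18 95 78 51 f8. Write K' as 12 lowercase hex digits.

18957851f800

Key hex bytes 18 95 78 51 f8 is 5 bytes ≤ B = 6; zero-pad to 6 bytes: K' = 18 95 78 51 f8 00.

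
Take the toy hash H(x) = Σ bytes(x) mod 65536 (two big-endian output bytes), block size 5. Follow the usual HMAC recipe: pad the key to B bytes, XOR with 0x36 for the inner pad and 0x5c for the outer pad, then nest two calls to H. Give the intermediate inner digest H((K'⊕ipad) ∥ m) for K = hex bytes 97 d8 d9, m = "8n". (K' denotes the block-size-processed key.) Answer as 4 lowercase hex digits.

Key hex bytes 97 d8 d9 is 3 bytes ≤ B = 5; zero-pad to 5 bytes: K' = 97 d8 d9 00 00.
K' ⊕ ipad = a1 ee ef 36 36.
Inner input = a1 ee ef 36 36 ∥ 38 6e.
Inner hash: sum = 161+238+239+54+54+56+110 = 912 → 03 90.

0390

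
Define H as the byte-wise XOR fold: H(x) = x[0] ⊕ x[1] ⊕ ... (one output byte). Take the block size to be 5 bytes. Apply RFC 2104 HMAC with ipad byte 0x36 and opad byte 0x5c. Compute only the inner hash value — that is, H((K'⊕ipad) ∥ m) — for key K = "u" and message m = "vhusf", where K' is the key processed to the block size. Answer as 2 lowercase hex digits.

Key "u" = 75 is 1 byte ≤ B = 5; zero-pad to 5 bytes: K' = 75 00 00 00 00.
K' ⊕ ipad = 43 36 36 36 36.
Inner input = 43 36 36 36 36 ∥ 76 68 75 73 66.
Inner hash: XOR 43⊕36⊕36⊕36⊕36⊕76⊕68⊕75⊕73⊕66 = 3d.

3d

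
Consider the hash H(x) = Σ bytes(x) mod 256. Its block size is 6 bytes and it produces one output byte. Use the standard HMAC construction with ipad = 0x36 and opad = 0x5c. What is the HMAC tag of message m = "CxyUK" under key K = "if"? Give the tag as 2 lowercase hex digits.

3a

Key "if" = 69 66 is 2 bytes ≤ B = 6; zero-pad to 6 bytes: K' = 69 66 00 00 00 00.
K' ⊕ ipad = 5f 50 36 36 36 36.  K' ⊕ opad = 35 3a 5c 5c 5c 5c.
Inner input = (K'⊕ipad) ∥ m = 5f 50 36 36 36 36 ∥ 43 78 79 55 4b.
Inner hash: sum = 95+80+54+54+54+54+67+120+121+85+75 = 859; mod 256 = 91 → 5b.
Outer input = (K'⊕opad) ∥ inner = 35 3a 5c 5c 5c 5c ∥ 5b.
Outer hash (tag): sum = 53+58+92+92+92+92+91 = 570; mod 256 = 58 → 3a.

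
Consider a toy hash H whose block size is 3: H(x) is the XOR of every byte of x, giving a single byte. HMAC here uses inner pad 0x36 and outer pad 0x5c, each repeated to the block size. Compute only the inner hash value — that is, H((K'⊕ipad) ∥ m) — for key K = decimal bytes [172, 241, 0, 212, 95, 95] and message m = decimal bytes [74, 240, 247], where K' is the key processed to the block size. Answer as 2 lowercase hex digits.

Key decimal bytes [172, 241, 0, 212, 95, 95] = ac f1 00 d4 5f 5f is 6 bytes > B = 3, so hash it first: H(key) = 89, then zero-pad to 3 bytes: K' = 89 00 00.
K' ⊕ ipad = bf 36 36.
Inner input = bf 36 36 ∥ 4a f0 f7.
Inner hash: XOR bf⊕36⊕36⊕4a⊕f0⊕f7 = f2.

f2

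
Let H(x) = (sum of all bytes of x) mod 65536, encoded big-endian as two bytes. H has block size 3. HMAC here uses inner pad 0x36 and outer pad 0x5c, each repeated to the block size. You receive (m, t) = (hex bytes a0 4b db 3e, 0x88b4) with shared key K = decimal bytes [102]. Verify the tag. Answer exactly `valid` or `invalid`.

invalid

Key decimal bytes [102] = 66 is 1 byte ≤ B = 3; zero-pad to 3 bytes: K' = 66 00 00.
K' ⊕ ipad = 50 36 36; K' ⊕ opad = 3a 5c 5c.
Inner hash: sum = 80+54+54+160+75+219+62 = 704 → 02 c0.
Outer hash (recomputed tag): sum = 58+92+92+2+192 = 436 → 01 b4.
Recomputed tag = 01b4; claimed = 88b4 → mismatch.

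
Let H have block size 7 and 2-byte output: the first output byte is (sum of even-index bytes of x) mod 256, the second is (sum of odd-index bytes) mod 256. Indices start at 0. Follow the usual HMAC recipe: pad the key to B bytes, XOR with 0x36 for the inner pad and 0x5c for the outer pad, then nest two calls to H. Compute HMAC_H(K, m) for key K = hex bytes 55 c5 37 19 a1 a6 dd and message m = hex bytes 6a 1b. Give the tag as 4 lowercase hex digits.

0ed9

Key hex bytes 55 c5 37 19 a1 a6 dd is exactly B = 7 bytes: K' = 55 c5 37 19 a1 a6 dd.
K' ⊕ ipad = 63 f3 01 2f 97 90 eb.  K' ⊕ opad = 09 99 6b 45 fd fa 81.
Inner input = (K'⊕ipad) ∥ m = 63 f3 01 2f 97 90 eb ∥ 6a 1b.
Inner hash: even-index sum = 513 mod 256 = 1; odd-index sum = 540 mod 256 = 28 → 01 1c.
Outer input = (K'⊕opad) ∥ inner = 09 99 6b 45 fd fa 81 ∥ 01 1c.
Outer hash (tag): even-index sum = 526 mod 256 = 14; odd-index sum = 473 mod 256 = 217 → 0e d9.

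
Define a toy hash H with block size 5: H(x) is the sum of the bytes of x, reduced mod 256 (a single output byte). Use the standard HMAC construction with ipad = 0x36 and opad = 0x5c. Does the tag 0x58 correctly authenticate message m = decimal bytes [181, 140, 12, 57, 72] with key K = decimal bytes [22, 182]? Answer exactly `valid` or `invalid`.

valid

Key decimal bytes [22, 182] = 16 b6 is 2 bytes ≤ B = 5; zero-pad to 5 bytes: K' = 16 b6 00 00 00.
K' ⊕ ipad = 20 80 36 36 36; K' ⊕ opad = 4a ea 5c 5c 5c.
Inner hash: sum = 32+128+54+54+54+181+140+12+57+72 = 784; mod 256 = 16 → 10.
Outer hash (recomputed tag): sum = 74+234+92+92+92+16 = 600; mod 256 = 88 → 58.
Recomputed tag = 58; claimed = 58 → match.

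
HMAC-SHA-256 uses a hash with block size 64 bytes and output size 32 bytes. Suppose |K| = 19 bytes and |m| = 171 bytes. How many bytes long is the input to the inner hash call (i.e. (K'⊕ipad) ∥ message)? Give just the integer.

235

Key is 19 ≤ 64 bytes, zero-padded: |K'| = 64.
Inner input = (K'⊕ipad) ∥ m → 64 + 171 = 235 bytes.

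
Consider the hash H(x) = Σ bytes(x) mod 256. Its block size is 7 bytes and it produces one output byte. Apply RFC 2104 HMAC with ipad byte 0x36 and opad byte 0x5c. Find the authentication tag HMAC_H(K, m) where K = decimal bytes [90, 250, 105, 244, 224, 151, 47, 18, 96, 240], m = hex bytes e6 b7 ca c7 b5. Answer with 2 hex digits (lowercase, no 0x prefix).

Key decimal bytes [90, 250, 105, 244, 224, 151, 47, 18, 96, 240] = 5a fa 69 f4 e0 97 2f 12 60 f0 is 10 bytes > B = 7, so hash it first: H(key) = b9, then zero-pad to 7 bytes: K' = b9 00 00 00 00 00 00.
K' ⊕ ipad = 8f 36 36 36 36 36 36.  K' ⊕ opad = e5 5c 5c 5c 5c 5c 5c.
Inner input = (K'⊕ipad) ∥ m = 8f 36 36 36 36 36 36 ∥ e6 b7 ca c7 b5.
Inner hash: sum = 143+54+54+54+54+54+54+230+183+202+199+181 = 1462; mod 256 = 182 → b6.
Outer input = (K'⊕opad) ∥ inner = e5 5c 5c 5c 5c 5c 5c ∥ b6.
Outer hash (tag): sum = 229+92+92+92+92+92+92+182 = 963; mod 256 = 195 → c3.

c3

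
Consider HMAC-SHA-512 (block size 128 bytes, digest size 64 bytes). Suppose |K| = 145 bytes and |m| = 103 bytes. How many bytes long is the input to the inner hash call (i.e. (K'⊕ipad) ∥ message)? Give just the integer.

231

Key is 145 > 128 bytes, so it is hashed to 64 bytes then zero-padded to 128: |K'| = 128.
Inner input = (K'⊕ipad) ∥ m → 128 + 103 = 231 bytes.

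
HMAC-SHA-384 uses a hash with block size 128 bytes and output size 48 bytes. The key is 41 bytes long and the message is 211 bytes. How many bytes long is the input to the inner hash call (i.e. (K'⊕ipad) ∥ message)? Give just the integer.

Key is 41 ≤ 128 bytes, zero-padded: |K'| = 128.
Inner input = (K'⊕ipad) ∥ m → 128 + 211 = 339 bytes.

339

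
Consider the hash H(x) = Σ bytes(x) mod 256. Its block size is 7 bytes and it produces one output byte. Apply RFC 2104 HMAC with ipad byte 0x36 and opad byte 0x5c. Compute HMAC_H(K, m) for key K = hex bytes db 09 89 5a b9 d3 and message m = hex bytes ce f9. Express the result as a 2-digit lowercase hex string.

4f

Key hex bytes db 09 89 5a b9 d3 is 6 bytes ≤ B = 7; zero-pad to 7 bytes: K' = db 09 89 5a b9 d3 00.
K' ⊕ ipad = ed 3f bf 6c 8f e5 36.  K' ⊕ opad = 87 55 d5 06 e5 8f 5c.
Inner input = (K'⊕ipad) ∥ m = ed 3f bf 6c 8f e5 36 ∥ ce f9.
Inner hash: sum = 237+63+191+108+143+229+54+206+249 = 1480; mod 256 = 200 → c8.
Outer input = (K'⊕opad) ∥ inner = 87 55 d5 06 e5 8f 5c ∥ c8.
Outer hash (tag): sum = 135+85+213+6+229+143+92+200 = 1103; mod 256 = 79 → 4f.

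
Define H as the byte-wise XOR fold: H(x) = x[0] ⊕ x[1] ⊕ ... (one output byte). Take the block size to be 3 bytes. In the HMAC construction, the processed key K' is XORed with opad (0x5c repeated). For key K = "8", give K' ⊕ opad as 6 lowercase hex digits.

645c5c

Key "8" = 38 is 1 byte ≤ B = 3; zero-pad to 3 bytes: K' = 38 00 00.
XOR each byte with 0x5c: 38⊕5c=64, 00⊕5c=5c, 00⊕5c=5c.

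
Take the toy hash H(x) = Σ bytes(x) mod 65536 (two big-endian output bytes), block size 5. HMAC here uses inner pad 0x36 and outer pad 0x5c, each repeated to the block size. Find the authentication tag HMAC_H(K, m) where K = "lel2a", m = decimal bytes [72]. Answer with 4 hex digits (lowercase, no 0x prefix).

01ef

Key "lel2a" = 6c 65 6c 32 61 is exactly B = 5 bytes: K' = 6c 65 6c 32 61.
K' ⊕ ipad = 5a 53 5a 04 57.  K' ⊕ opad = 30 39 30 6e 3d.
Inner input = (K'⊕ipad) ∥ m = 5a 53 5a 04 57 ∥ 48.
Inner hash: sum = 90+83+90+4+87+72 = 426 → 01 aa.
Outer input = (K'⊕opad) ∥ inner = 30 39 30 6e 3d ∥ 01 aa.
Outer hash (tag): sum = 48+57+48+110+61+1+170 = 495 → 01 ef.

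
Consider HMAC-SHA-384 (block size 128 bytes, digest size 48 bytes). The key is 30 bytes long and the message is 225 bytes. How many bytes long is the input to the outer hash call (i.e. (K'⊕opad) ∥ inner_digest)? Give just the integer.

176

Key is 30 ≤ 128 bytes, zero-padded: |K'| = 128.
Outer input = (K'⊕opad) ∥ H(inner) → 128 + 48 = 176 bytes.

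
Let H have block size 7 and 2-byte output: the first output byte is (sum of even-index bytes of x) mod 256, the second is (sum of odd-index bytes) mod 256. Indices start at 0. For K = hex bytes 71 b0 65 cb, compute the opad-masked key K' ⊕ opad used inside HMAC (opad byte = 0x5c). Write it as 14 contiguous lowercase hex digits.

Key hex bytes 71 b0 65 cb is 4 bytes ≤ B = 7; zero-pad to 7 bytes: K' = 71 b0 65 cb 00 00 00.
XOR each byte with 0x5c: 71⊕5c=2d, b0⊕5c=ec, 65⊕5c=39, cb⊕5c=97, 00⊕5c=5c, 00⊕5c=5c, 00⊕5c=5c.

2dec39975c5c5c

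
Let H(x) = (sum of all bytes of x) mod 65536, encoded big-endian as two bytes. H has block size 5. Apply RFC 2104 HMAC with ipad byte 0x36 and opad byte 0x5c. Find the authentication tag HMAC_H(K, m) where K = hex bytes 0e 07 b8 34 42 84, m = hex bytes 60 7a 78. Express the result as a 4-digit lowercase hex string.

022b

Key hex bytes 0e 07 b8 34 42 84 is 6 bytes > B = 5, so hash it first: H(key) = 01 c7, then zero-pad to 5 bytes: K' = 01 c7 00 00 00.
K' ⊕ ipad = 37 f1 36 36 36.  K' ⊕ opad = 5d 9b 5c 5c 5c.
Inner input = (K'⊕ipad) ∥ m = 37 f1 36 36 36 ∥ 60 7a 78.
Inner hash: sum = 55+241+54+54+54+96+122+120 = 796 → 03 1c.
Outer input = (K'⊕opad) ∥ inner = 5d 9b 5c 5c 5c ∥ 03 1c.
Outer hash (tag): sum = 93+155+92+92+92+3+28 = 555 → 02 2b.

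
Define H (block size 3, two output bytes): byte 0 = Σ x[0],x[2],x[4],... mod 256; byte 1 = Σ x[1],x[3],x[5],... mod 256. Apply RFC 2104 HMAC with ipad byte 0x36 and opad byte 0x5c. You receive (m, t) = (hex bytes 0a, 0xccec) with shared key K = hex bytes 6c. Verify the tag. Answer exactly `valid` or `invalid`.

valid

Key hex bytes 6c is 1 byte ≤ B = 3; zero-pad to 3 bytes: K' = 6c 00 00.
K' ⊕ ipad = 5a 36 36; K' ⊕ opad = 30 5c 5c.
Inner hash: even-index sum = 144 mod 256 = 144; odd-index sum = 64 mod 256 = 64 → 90 40.
Outer hash (recomputed tag): even-index sum = 204 mod 256 = 204; odd-index sum = 236 mod 256 = 236 → cc ec.
Recomputed tag = ccec; claimed = ccec → match.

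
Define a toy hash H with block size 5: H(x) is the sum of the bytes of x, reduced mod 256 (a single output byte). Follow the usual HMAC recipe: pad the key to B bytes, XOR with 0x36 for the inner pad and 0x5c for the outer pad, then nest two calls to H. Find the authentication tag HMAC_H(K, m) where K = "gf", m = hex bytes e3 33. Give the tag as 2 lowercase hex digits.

e2

Key "gf" = 67 66 is 2 bytes ≤ B = 5; zero-pad to 5 bytes: K' = 67 66 00 00 00.
K' ⊕ ipad = 51 50 36 36 36.  K' ⊕ opad = 3b 3a 5c 5c 5c.
Inner input = (K'⊕ipad) ∥ m = 51 50 36 36 36 ∥ e3 33.
Inner hash: sum = 81+80+54+54+54+227+51 = 601; mod 256 = 89 → 59.
Outer input = (K'⊕opad) ∥ inner = 3b 3a 5c 5c 5c ∥ 59.
Outer hash (tag): sum = 59+58+92+92+92+89 = 482; mod 256 = 226 → e2.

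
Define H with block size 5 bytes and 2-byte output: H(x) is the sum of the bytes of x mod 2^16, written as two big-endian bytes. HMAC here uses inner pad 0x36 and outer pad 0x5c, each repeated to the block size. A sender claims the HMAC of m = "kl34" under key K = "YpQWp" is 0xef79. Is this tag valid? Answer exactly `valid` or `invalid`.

Key "YpQWp" = 59 70 51 57 70 is exactly B = 5 bytes: K' = 59 70 51 57 70.
K' ⊕ ipad = 6f 46 67 61 46; K' ⊕ opad = 05 2c 0d 0b 2c.
Inner hash: sum = 111+70+103+97+70+107+108+51+52 = 769 → 03 01.
Outer hash (recomputed tag): sum = 5+44+13+11+44+3+1 = 121 → 00 79.
Recomputed tag = 0079; claimed = ef79 → mismatch.

invalid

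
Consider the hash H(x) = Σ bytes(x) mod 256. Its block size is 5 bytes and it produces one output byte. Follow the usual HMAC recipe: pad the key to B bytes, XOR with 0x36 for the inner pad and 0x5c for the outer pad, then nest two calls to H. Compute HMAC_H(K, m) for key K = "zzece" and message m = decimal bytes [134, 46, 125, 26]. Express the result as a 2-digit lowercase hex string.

Key "zzece" = 7a 7a 65 63 65 is exactly B = 5 bytes: K' = 7a 7a 65 63 65.
K' ⊕ ipad = 4c 4c 53 55 53.  K' ⊕ opad = 26 26 39 3f 39.
Inner input = (K'⊕ipad) ∥ m = 4c 4c 53 55 53 ∥ 86 2e 7d 1a.
Inner hash: sum = 76+76+83+85+83+134+46+125+26 = 734; mod 256 = 222 → de.
Outer input = (K'⊕opad) ∥ inner = 26 26 39 3f 39 ∥ de.
Outer hash (tag): sum = 38+38+57+63+57+222 = 475; mod 256 = 219 → db.

db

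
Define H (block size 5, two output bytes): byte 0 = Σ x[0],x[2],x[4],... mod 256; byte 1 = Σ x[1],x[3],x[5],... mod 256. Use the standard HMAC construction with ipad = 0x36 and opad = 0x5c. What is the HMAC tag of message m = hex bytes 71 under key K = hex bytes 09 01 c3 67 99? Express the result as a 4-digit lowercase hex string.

b27b

Key hex bytes 09 01 c3 67 99 is exactly B = 5 bytes: K' = 09 01 c3 67 99.
K' ⊕ ipad = 3f 37 f5 51 af.  K' ⊕ opad = 55 5d 9f 3b c5.
Inner input = (K'⊕ipad) ∥ m = 3f 37 f5 51 af ∥ 71.
Inner hash: even-index sum = 483 mod 256 = 227; odd-index sum = 249 mod 256 = 249 → e3 f9.
Outer input = (K'⊕opad) ∥ inner = 55 5d 9f 3b c5 ∥ e3 f9.
Outer hash (tag): even-index sum = 690 mod 256 = 178; odd-index sum = 379 mod 256 = 123 → b2 7b.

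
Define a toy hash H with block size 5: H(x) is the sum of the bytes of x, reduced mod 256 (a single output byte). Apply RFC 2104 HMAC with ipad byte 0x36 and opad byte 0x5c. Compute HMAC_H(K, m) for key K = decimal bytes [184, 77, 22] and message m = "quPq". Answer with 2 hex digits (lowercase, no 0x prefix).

33

Key decimal bytes [184, 77, 22] = b8 4d 16 is 3 bytes ≤ B = 5; zero-pad to 5 bytes: K' = b8 4d 16 00 00.
K' ⊕ ipad = 8e 7b 20 36 36.  K' ⊕ opad = e4 11 4a 5c 5c.
Inner input = (K'⊕ipad) ∥ m = 8e 7b 20 36 36 ∥ 71 75 50 71.
Inner hash: sum = 142+123+32+54+54+113+117+80+113 = 828; mod 256 = 60 → 3c.
Outer input = (K'⊕opad) ∥ inner = e4 11 4a 5c 5c ∥ 3c.
Outer hash (tag): sum = 228+17+74+92+92+60 = 563; mod 256 = 51 → 33.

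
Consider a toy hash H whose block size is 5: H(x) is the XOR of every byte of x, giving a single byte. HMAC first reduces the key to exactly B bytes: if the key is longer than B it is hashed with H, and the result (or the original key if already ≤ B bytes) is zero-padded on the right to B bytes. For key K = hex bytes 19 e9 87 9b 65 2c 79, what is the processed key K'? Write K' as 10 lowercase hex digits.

|K| = 7 > B = 5, so first hash the key.
H(K): XOR 19⊕e9⊕87⊕9b⊕65⊕2c⊕79 = dc.
Zero-pad H(K) = dc to 5 bytes: K' = dc 00 00 00 00.

dc00000000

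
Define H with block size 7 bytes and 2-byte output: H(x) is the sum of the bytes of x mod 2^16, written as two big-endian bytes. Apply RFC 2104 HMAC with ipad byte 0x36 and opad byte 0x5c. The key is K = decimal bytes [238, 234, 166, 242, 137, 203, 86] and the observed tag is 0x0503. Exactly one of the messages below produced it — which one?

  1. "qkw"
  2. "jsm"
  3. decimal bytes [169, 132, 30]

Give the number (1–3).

1

Key decimal bytes [238, 234, 166, 242, 137, 203, 86] = ee ea a6 f2 89 cb 56 is exactly B = 7 bytes: K' = ee ea a6 f2 89 cb 56.
K' ⊕ ipad = d8 dc 90 c4 bf fd 60; K' ⊕ opad = b2 b6 fa ae d5 97 0a.
m1: inner = H(d8 dc 90 c4 bf fd 60 71 6b 77) = 06 77; tag = H(b2 b6 fa ae d5 97 0a 06 77) = 0503 ← matches
m2: inner = H(d8 dc 90 c4 bf fd 60 6a 73 6d) = 06 6e; tag = H(b2 b6 fa ae d5 97 0a 06 6e) = 04fa
m3: inner = H(d8 dc 90 c4 bf fd 60 a9 84 1e) = 06 6f; tag = H(b2 b6 fa ae d5 97 0a 06 6f) = 04fb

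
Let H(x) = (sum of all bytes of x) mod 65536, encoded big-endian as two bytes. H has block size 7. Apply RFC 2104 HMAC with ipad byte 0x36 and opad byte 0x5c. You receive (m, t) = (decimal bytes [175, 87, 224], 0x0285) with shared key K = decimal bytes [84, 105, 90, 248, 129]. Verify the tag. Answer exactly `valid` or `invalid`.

valid

Key decimal bytes [84, 105, 90, 248, 129] = 54 69 5a f8 81 is 5 bytes ≤ B = 7; zero-pad to 7 bytes: K' = 54 69 5a f8 81 00 00.
K' ⊕ ipad = 62 5f 6c ce b7 36 36; K' ⊕ opad = 08 35 06 a4 dd 5c 5c.
Inner hash: sum = 98+95+108+206+183+54+54+175+87+224 = 1284 → 05 04.
Outer hash (recomputed tag): sum = 8+53+6+164+221+92+92+5+4 = 645 → 02 85.
Recomputed tag = 0285; claimed = 0285 → match.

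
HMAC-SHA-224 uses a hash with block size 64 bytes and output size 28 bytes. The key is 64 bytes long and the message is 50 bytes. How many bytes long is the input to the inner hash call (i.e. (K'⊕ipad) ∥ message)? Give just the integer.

114

Key is 64 ≤ 64 bytes, zero-padded: |K'| = 64.
Inner input = (K'⊕ipad) ∥ m → 64 + 50 = 114 bytes.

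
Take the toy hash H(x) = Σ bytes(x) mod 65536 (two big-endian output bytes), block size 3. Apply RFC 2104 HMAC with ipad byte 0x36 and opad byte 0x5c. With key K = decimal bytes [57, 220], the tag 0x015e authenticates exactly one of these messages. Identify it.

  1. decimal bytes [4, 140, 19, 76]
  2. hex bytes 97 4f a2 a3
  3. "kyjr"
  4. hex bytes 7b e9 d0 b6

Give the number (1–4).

Key decimal bytes [57, 220] = 39 dc is 2 bytes ≤ B = 3; zero-pad to 3 bytes: K' = 39 dc 00.
K' ⊕ ipad = 0f ea 36; K' ⊕ opad = 65 80 5c.
m1: inner = H(0f ea 36 04 8c 13 4c) = 02 1e; tag = H(65 80 5c 02 1e) = 0161
m2: inner = H(0f ea 36 97 4f a2 a3) = 03 5a; tag = H(65 80 5c 03 5a) = 019e
m3: inner = H(0f ea 36 6b 79 6a 72) = 02 ef; tag = H(65 80 5c 02 ef) = 0232
m4: inner = H(0f ea 36 7b e9 d0 b6) = 04 19; tag = H(65 80 5c 04 19) = 015e ← matches

4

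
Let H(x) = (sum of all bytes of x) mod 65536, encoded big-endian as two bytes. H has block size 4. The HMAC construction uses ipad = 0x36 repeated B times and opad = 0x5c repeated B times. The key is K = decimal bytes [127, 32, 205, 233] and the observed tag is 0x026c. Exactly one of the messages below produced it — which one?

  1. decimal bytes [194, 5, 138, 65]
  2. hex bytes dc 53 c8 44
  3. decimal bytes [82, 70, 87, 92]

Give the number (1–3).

3

Key decimal bytes [127, 32, 205, 233] = 7f 20 cd e9 is exactly B = 4 bytes: K' = 7f 20 cd e9.
K' ⊕ ipad = 49 16 fb df; K' ⊕ opad = 23 7c 91 b5.
m1: inner = H(49 16 fb df c2 05 8a 41) = 03 cb; tag = H(23 7c 91 b5 03 cb) = 02b3
m2: inner = H(49 16 fb df dc 53 c8 44) = 04 74; tag = H(23 7c 91 b5 04 74) = 025d
m3: inner = H(49 16 fb df 52 46 57 5c) = 03 84; tag = H(23 7c 91 b5 03 84) = 026c ← matches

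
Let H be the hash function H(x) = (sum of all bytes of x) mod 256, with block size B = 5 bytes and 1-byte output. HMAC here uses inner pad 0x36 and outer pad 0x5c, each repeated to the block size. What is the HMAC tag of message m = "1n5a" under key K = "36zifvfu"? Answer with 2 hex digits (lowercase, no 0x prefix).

Key "36zifvfu" = 33 36 7a 69 66 76 66 75 is 8 bytes > B = 5, so hash it first: H(key) = 03, then zero-pad to 5 bytes: K' = 03 00 00 00 00.
K' ⊕ ipad = 35 36 36 36 36.  K' ⊕ opad = 5f 5c 5c 5c 5c.
Inner input = (K'⊕ipad) ∥ m = 35 36 36 36 36 ∥ 31 6e 35 61.
Inner hash: sum = 53+54+54+54+54+49+110+53+97 = 578; mod 256 = 66 → 42.
Outer input = (K'⊕opad) ∥ inner = 5f 5c 5c 5c 5c ∥ 42.
Outer hash (tag): sum = 95+92+92+92+92+66 = 529; mod 256 = 17 → 11.

11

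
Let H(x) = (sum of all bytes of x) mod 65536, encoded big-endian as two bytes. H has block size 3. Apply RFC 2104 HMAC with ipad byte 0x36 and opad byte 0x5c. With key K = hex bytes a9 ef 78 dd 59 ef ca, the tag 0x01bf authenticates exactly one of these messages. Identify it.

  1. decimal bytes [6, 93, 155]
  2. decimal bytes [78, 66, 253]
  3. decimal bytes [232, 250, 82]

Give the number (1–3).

Key hex bytes a9 ef 78 dd 59 ef ca is 7 bytes > B = 3, so hash it first: H(key) = 04 ff, then zero-pad to 3 bytes: K' = 04 ff 00.
K' ⊕ ipad = 32 c9 36; K' ⊕ opad = 58 a3 5c.
m1: inner = H(32 c9 36 06 5d 9b) = 02 2f; tag = H(58 a3 5c 02 2f) = 0188
m2: inner = H(32 c9 36 4e 42 fd) = 02 be; tag = H(58 a3 5c 02 be) = 0217
m3: inner = H(32 c9 36 e8 fa 52) = 03 65; tag = H(58 a3 5c 03 65) = 01bf ← matches

3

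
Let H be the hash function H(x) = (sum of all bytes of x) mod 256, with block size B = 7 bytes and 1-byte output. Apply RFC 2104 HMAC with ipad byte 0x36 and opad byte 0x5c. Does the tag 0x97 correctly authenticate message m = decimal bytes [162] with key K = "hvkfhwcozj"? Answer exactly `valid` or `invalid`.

invalid

Key "hvkfhwcozj" = 68 76 6b 66 68 77 63 6f 7a 6a is 10 bytes > B = 7, so hash it first: H(key) = 44, then zero-pad to 7 bytes: K' = 44 00 00 00 00 00 00.
K' ⊕ ipad = 72 36 36 36 36 36 36; K' ⊕ opad = 18 5c 5c 5c 5c 5c 5c.
Inner hash: sum = 114+54+54+54+54+54+54+162 = 600; mod 256 = 88 → 58.
Outer hash (recomputed tag): sum = 24+92+92+92+92+92+92+88 = 664; mod 256 = 152 → 98.
Recomputed tag = 98; claimed = 97 → mismatch.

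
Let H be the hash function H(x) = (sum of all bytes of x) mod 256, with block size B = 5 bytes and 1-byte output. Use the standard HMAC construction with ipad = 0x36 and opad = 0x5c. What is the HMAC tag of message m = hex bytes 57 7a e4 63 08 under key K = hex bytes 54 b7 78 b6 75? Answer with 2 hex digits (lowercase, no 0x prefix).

3e

Key hex bytes 54 b7 78 b6 75 is exactly B = 5 bytes: K' = 54 b7 78 b6 75.
K' ⊕ ipad = 62 81 4e 80 43.  K' ⊕ opad = 08 eb 24 ea 29.
Inner input = (K'⊕ipad) ∥ m = 62 81 4e 80 43 ∥ 57 7a e4 63 08.
Inner hash: sum = 98+129+78+128+67+87+122+228+99+8 = 1044; mod 256 = 20 → 14.
Outer input = (K'⊕opad) ∥ inner = 08 eb 24 ea 29 ∥ 14.
Outer hash (tag): sum = 8+235+36+234+41+20 = 574; mod 256 = 62 → 3e.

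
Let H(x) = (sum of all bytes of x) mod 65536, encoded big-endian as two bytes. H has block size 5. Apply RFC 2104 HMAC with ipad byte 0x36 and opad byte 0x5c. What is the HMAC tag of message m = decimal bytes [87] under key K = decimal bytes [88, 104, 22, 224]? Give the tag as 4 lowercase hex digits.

Key decimal bytes [88, 104, 22, 224] = 58 68 16 e0 is 4 bytes ≤ B = 5; zero-pad to 5 bytes: K' = 58 68 16 e0 00.
K' ⊕ ipad = 6e 5e 20 d6 36.  K' ⊕ opad = 04 34 4a bc 5c.
Inner input = (K'⊕ipad) ∥ m = 6e 5e 20 d6 36 ∥ 57.
Inner hash: sum = 110+94+32+214+54+87 = 591 → 02 4f.
Outer input = (K'⊕opad) ∥ inner = 04 34 4a bc 5c ∥ 02 4f.
Outer hash (tag): sum = 4+52+74+188+92+2+79 = 491 → 01 eb.

01eb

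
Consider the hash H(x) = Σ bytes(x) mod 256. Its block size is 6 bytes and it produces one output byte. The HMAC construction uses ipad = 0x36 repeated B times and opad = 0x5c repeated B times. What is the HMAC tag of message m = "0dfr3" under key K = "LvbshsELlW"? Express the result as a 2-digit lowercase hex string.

Key "LvbshsELlW" = 4c 76 62 73 68 73 45 4c 6c 57 is 10 bytes > B = 6, so hash it first: H(key) = c6, then zero-pad to 6 bytes: K' = c6 00 00 00 00 00.
K' ⊕ ipad = f0 36 36 36 36 36.  K' ⊕ opad = 9a 5c 5c 5c 5c 5c.
Inner input = (K'⊕ipad) ∥ m = f0 36 36 36 36 36 ∥ 30 64 66 72 33.
Inner hash: sum = 240+54+54+54+54+54+48+100+102+114+51 = 925; mod 256 = 157 → 9d.
Outer input = (K'⊕opad) ∥ inner = 9a 5c 5c 5c 5c 5c ∥ 9d.
Outer hash (tag): sum = 154+92+92+92+92+92+157 = 771; mod 256 = 3 → 03.

03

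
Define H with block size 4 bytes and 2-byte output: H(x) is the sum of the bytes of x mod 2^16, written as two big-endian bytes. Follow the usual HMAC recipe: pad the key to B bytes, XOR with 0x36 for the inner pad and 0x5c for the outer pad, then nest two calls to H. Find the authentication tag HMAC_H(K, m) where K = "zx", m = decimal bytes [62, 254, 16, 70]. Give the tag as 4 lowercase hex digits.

Key "zx" = 7a 78 is 2 bytes ≤ B = 4; zero-pad to 4 bytes: K' = 7a 78 00 00.
K' ⊕ ipad = 4c 4e 36 36.  K' ⊕ opad = 26 24 5c 5c.
Inner input = (K'⊕ipad) ∥ m = 4c 4e 36 36 ∥ 3e fe 10 46.
Inner hash: sum = 76+78+54+54+62+254+16+70 = 664 → 02 98.
Outer input = (K'⊕opad) ∥ inner = 26 24 5c 5c ∥ 02 98.
Outer hash (tag): sum = 38+36+92+92+2+152 = 412 → 01 9c.

019c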